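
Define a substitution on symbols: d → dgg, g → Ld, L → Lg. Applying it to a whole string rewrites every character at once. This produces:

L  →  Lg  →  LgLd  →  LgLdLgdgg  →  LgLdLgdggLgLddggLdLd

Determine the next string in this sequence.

LgLdLgdggLgLddggLdLdLgLdLgdggdggLdLdLgdggLgdgg

Replace each of the 20 characters of LgLdLgdggLgLddggLdLd in place — Lg Ld Lg dgg Lg Ld dgg Ld Ld Lg Ld Lg dgg dgg Ld Ld Lg dgg Lg dgg — and concatenate.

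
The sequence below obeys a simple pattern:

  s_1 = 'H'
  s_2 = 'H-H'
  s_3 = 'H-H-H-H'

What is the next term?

H-H-H-H-H-H-H-H

s(k+1) = s(k)·-·s(k) — each term doubles the last with '-' between the halves.
So the next term is two copies of H-H-H-H with '-' between the halves.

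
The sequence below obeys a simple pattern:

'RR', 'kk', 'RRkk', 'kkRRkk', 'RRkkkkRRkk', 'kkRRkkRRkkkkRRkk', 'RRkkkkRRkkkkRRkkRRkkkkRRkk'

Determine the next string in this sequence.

kkRRkkRRkkkkRRkkRRkkkkRRkkkkRRkkRRkkkkRRkk

From term 3 onward, concatenate the second-to-last term with the last: RR·kk = RRkk, kk·RRkk = kkRRkk, …
So term 8 is kkRRkkRRkkkkRRkk·RRkkkkRRkkkkRRkkRRkkkkRRkk.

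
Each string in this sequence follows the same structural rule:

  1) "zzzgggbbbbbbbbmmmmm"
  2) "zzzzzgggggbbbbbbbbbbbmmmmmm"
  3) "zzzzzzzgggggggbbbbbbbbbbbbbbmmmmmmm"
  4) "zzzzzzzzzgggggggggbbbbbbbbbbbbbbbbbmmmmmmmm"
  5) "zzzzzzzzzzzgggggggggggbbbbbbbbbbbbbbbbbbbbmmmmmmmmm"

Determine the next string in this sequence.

zzzzzzzzzzzzzgggggggggggggbbbbbbbbbbbbbbbbbbbbbbbmmmmmmmmmm

The n-th term is 2n-1 z's then 2n-1 g's then 3n+2 b's then n+3 m's, where the shown terms are n = 2, 3, 4, 5, 6.
For the next term, n = 7, so the run lengths are 13, 13, 23, 10.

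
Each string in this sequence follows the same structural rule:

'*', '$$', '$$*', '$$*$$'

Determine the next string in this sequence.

From term 3 onward, concatenate the last term with the second-to-last: $$·* = $$*, $$*·$$ = $$*$$, …
Continuing: $$*$$ · $$* gives term 5.

$$*$$$$*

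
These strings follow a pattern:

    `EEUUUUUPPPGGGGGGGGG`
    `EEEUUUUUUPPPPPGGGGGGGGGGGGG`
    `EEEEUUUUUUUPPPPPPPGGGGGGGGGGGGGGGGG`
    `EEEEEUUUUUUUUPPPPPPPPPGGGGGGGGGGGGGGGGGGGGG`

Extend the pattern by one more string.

Term n consists of n E's, followed by n+3 U's, followed by 2n-1 P's, followed by 4n+1 G's, where the shown terms are n = 2, 3, 4, 5.
At n = 6 the blocks have lengths 6, 9, 11, 25.

EEEEEEUUUUUUUUUPPPPPPPPPPPGGGGGGGGGGGGGGGGGGGGGGGGG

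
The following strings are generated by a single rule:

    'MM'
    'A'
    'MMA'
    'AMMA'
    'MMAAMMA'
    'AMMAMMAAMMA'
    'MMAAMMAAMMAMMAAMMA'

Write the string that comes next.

AMMAMMAAMMAMMAAMMAAMMAMMAAMMA

This is a Fibonacci-style word recurrence s(k) = s(k−2)·s(k−1): e.g. MM·A = MMA.
So term 8 is AMMAMMAAMMA·MMAAMMAAMMAMMAAMMA.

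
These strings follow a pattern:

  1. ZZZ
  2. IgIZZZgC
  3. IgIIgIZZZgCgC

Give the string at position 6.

Each term wraps the previous one in IgI on the left and gC on the right.
From IgIIgIZZZgCgC, 3 further steps: IgIIgIZZZgCgC → IgIIgIIgIZZZgCgCgC → IgIIgIIgIIgIZZZgCgCgCgC → (answer).

IgIIgIIgIIgIIgIZZZgCgCgCgCgC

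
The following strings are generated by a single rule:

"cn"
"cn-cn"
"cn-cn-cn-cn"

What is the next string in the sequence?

cn-cn-cn-cn-cn-cn-cn-cn

s(k+1) = s(k)·-·s(k) — each term doubles the last with '-' between the halves.
So the next term is two copies of cn-cn-cn-cn with '-' between the halves.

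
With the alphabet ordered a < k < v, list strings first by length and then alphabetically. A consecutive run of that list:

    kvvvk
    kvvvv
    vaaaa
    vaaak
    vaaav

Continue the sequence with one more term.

vaaka

The successor of vaaav increments the rightmost position that isn't already v and resets every position after it to a.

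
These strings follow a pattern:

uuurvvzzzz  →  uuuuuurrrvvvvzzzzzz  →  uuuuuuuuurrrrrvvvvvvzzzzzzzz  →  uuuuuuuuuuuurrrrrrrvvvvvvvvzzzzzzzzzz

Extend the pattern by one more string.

Each string has the form u^{3n} r^{2n-1} v^{2n} z^{2n+2} (n = 1, 2, …).
At n = 5 the blocks have lengths 15, 9, 10, 12.

uuuuuuuuuuuuuuurrrrrrrrrvvvvvvvvvvzzzzzzzzzzzz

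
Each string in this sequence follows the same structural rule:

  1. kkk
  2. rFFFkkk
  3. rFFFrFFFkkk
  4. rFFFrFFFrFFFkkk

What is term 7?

rFFFrFFFrFFFrFFFrFFFrFFFkkk

Every step adds rFFF at the front: s(k+1) = rFFF·s(k).
From rFFFrFFFrFFFkkk, 3 further steps: rFFFrFFFrFFFkkk → rFFFrFFFrFFFrFFFkkk → rFFFrFFFrFFFrFFFrFFFkkk → (answer).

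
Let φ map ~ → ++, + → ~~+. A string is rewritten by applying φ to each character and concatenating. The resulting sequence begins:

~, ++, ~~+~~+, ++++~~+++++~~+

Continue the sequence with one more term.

Replace each of the 14 characters of ++++~~+++++~~+ in place — ~~+ ~~+ ~~+ ~~+ ++ ++ ~~+ ~~+ ~~+ ~~+ ~~+ ++ ++ ~~+ — and concatenate.

~~+~~+~~+~~+++++~~+~~+~~+~~+~~+++++~~+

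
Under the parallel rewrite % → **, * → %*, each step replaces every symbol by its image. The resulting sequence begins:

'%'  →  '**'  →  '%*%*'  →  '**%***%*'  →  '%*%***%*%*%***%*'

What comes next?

φ(%*%***%*%*%***%*) expands symbol-by-symbol to ** %* ** %* %* %* ** %* ** %* ** %* %* %* ** %*; joining the 16 pieces gives the next term.

**%***%*%*%***%***%***%*%*%***%*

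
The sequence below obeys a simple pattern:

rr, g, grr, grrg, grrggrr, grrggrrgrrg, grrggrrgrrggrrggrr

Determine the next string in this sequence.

From term 3 onward, concatenate the last term with the second-to-last: g·rr = grr, grr·g = grrg, …
So term 8 is grrggrrgrrggrrggrr·grrggrrgrrg.

grrggrrgrrggrrggrrgrrggrrgrrg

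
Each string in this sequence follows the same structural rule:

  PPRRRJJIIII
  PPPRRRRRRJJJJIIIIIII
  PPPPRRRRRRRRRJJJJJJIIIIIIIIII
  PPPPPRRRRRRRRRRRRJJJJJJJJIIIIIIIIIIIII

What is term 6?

PPPPPPPRRRRRRRRRRRRRRRRRRJJJJJJJJJJJJIIIIIIIIIIIIIIIIIII

Term n consists of n+1 P's, followed by 3n R's, followed by 2n J's, followed by 3n+1 I's (n = 1, 2, …).
For term 6, n = 6, so the run lengths are 7, 18, 12, 19.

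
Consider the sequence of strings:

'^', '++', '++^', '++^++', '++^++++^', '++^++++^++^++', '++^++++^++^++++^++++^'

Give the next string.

++^++++^++^++++^++++^++^++++^++^++

From term 3 onward, concatenate the last term with the second-to-last: ++·^ = ++^, ++^·++ = ++^++, …
So term 8 is ++^++++^++^++++^++++^·++^++++^++^++.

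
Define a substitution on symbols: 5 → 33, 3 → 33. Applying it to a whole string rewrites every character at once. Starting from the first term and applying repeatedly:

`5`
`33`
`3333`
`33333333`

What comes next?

Rewriting each symbol of 33333333: 3→33, 3→33, 3→33, 3→33, 3→33, 3→33, 3→33, 3→33, which concatenates to 33 33 33 33 33 33 33 33.

3333333333333333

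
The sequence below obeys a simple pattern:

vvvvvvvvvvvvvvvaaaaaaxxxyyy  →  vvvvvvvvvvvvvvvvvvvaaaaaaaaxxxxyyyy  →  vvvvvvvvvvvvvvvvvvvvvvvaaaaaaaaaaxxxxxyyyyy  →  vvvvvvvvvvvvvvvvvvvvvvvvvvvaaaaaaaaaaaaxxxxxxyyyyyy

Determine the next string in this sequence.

Term n consists of 4n+3 v's, followed by 2n a's, followed by n x's, followed by n y's, where the shown terms are n = 3, 4, 5, 6.
For the next term, n = 7, so the run lengths are 31, 14, 7, 7.

vvvvvvvvvvvvvvvvvvvvvvvvvvvvvvvaaaaaaaaaaaaaaxxxxxxxyyyyyyy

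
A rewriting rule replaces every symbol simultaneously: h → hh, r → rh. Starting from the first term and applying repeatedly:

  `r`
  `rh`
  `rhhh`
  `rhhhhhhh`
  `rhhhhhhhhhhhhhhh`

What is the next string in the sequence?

Replace each of the 16 characters of rhhhhhhhhhhhhhhh in place — rh hh hh hh hh hh hh hh hh hh hh hh hh hh hh hh — and concatenate.

rhhhhhhhhhhhhhhhhhhhhhhhhhhhhhhh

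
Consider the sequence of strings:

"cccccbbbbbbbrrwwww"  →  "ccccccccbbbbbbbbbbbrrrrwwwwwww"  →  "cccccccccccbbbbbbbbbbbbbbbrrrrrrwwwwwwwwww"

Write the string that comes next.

ccccccccccccccbbbbbbbbbbbbbbbbbbbrrrrrrrrwwwwwwwwwwwww

Term n consists of 3n+2 c's, followed by 4n+3 b's, followed by 2n r's, followed by 3n+1 w's (n = 1, 2, …).
At n = 4 the blocks have lengths 14, 19, 8, 13.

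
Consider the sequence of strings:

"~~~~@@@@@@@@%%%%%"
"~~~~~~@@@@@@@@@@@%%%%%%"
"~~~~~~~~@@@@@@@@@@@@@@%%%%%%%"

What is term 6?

~~~~~~~~~~~~~~@@@@@@@@@@@@@@@@@@@@@@@%%%%%%%%%%

Reading off run lengths: ~ runs 4, 6, 8; @ runs 8, 11, 14; % runs 5, 6, 7 — each is linear in n, where the shown terms are n = 3, 4, 5.
Setting n = 8 gives 14, 23, 10 characters in each block.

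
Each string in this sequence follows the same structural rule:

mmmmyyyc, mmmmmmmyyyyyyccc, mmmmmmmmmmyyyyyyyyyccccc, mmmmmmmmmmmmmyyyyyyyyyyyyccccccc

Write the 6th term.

mmmmmmmmmmmmmmmmmmmyyyyyyyyyyyyyyyyyyccccccccccc

Term n consists of 3n+1 m's, followed by 3n y's, followed by 2n-1 c's (n = 1, 2, …).
Setting n = 6 gives 19, 18, 11 characters in each block.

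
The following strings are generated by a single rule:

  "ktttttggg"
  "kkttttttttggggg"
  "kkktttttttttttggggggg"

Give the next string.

kkkkttttttttttttttggggggggg

Term n consists of n k's, followed by 3n+2 t's, followed by 2n+1 g's (n = 1, 2, …).
Setting n = 4 gives 4, 14, 9 characters in each block.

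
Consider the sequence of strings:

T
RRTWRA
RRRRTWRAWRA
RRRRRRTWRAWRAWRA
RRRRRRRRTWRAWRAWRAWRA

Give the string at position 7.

s(k+1) = RR·s(k)·WRA, so each term gains RR as a prefix and WRA as a suffix.
From RRRRRRRRTWRAWRAWRAWRA, 2 further steps: RRRRRRRRTWRAWRAWRAWRA → RRRRRRRRRRTWRAWRAWRAWRAWRA → (answer).

RRRRRRRRRRRRTWRAWRAWRAWRAWRAWRA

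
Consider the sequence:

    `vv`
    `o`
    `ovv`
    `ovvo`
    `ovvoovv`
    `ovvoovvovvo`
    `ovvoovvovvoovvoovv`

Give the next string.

Each term (from the third on) is the previous term followed by the one before it: term 3 = o·vv = ovv.
So term 8 is ovvoovvovvoovvoovv·ovvoovvovvo.

ovvoovvovvoovvoovvovvoovvovvo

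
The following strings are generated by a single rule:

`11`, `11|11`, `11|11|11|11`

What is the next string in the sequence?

Each string is two copies of the previous one joined by '|'.
One more doubling of 11|11|11|11 gives the answer.

11|11|11|11|11|11|11|11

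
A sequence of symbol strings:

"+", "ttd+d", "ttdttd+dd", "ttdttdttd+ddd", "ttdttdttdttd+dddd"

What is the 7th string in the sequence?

ttdttdttdttdttdttd+dddddd

Every step adds ttd to the front and d to the end of the previous string.
From ttdttdttdttd+dddd, 2 further steps: ttdttdttdttd+dddd → ttdttdttdttdttd+ddddd → (answer).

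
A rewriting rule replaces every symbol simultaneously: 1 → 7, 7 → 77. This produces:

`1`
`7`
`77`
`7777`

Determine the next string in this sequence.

77777777

Apply φ to 7777 symbol by symbol: 7→77, 7→77, 7→77, 7→77; joined: 77 77 77 77.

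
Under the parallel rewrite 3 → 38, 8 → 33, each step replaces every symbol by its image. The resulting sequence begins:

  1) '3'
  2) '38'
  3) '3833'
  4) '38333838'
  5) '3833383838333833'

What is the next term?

38333838383338333833383838333838

Replace each of the 16 characters of 3833383838333833 in place — 38 33 38 38 38 33 38 33 38 33 38 38 38 33 38 38 — and concatenate.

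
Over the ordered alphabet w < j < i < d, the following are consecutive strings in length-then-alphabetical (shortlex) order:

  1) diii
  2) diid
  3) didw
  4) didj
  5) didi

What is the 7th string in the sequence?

ddww

Continuing the enumeration 2 steps past didi: didi → didd → (answer).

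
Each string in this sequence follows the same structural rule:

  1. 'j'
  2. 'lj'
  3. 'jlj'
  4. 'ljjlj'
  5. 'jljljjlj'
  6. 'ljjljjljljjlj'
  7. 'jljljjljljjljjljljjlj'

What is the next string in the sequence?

This is a Fibonacci-style word recurrence s(k) = s(k−2)·s(k−1): e.g. j·lj = jlj.
The next term joins ljjljjljljjlj and jljljjljljjljjljljjlj.

ljjljjljljjljjljljjljljjljjljljjlj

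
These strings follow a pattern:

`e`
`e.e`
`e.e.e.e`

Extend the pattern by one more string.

Each string is two copies of the previous one joined by '.'.
Doubling e.e.e.e with '.' between the halves:

e.e.e.e.e.e.e.e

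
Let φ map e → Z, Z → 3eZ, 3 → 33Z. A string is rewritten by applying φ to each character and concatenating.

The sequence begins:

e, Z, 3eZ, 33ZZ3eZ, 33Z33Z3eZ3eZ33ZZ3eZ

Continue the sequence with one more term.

33Z33Z3eZ33Z33Z3eZ33ZZ3eZ33ZZ3eZ33Z33Z3eZ3eZ33ZZ3eZ

Replace each of the 19 characters of 33Z33Z3eZ3eZ33ZZ3eZ in place — 33Z 33Z 3eZ 33Z 33Z 3eZ 33Z Z 3eZ 33Z Z 3eZ 33Z 33Z 3eZ 3eZ 33Z Z 3eZ — and concatenate.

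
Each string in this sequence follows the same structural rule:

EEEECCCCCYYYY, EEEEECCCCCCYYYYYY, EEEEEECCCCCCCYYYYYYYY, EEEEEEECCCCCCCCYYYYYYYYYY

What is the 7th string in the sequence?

EEEEEEEEEECCCCCCCCCCCYYYYYYYYYYYYYYYY

Term n consists of n+2 E's, followed by n+3 C's, followed by 2n Y's, where the shown terms are n = 2, 3, 4, 5.
For term 7, n = 8, so the run lengths are 10, 11, 16.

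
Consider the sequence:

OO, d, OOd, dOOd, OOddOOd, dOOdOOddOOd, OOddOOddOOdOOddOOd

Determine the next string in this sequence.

This is a Fibonacci-style word recurrence s(k) = s(k−2)·s(k−1): e.g. OO·d = OOd.
The next term joins dOOdOOddOOd and OOddOOddOOdOOddOOd.

dOOdOOddOOdOOddOOddOOdOOddOOd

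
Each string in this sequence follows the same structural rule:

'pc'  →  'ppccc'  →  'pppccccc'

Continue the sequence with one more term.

Each string has the form p^{n} c^{2n-1} (n = 1, 2, …).
For the next term, n = 4, so the run lengths are 4, 7.

ppppccccccc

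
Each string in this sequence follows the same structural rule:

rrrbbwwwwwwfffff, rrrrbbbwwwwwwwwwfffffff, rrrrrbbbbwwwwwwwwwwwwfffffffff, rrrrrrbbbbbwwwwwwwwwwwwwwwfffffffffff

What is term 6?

Term n consists of n+1 r's, followed by n b's, followed by 3n w's, followed by 2n+1 f's, where the shown terms are n = 2, 3, 4, 5.
At n = 7 the blocks have lengths 8, 7, 21, 15.

rrrrrrrrbbbbbbbwwwwwwwwwwwwwwwwwwwwwfffffffffffffff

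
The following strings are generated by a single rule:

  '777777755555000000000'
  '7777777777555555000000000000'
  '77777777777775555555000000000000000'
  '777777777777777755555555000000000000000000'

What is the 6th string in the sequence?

77777777777777777777775555555555000000000000000000000000

Each string has the form 7^{3n+1} 5^{n+3} 0^{3n+3}, where the shown terms are n = 2, 3, 4, 5.
At n = 7 the blocks have lengths 22, 10, 24.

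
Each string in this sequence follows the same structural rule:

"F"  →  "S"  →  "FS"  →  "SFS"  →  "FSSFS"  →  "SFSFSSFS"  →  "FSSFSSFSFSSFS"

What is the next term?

This is a Fibonacci-style word recurrence s(k) = s(k−2)·s(k−1): e.g. F·S = FS.
Continuing: SFSFSSFS · FSSFSSFSFSSFS gives term 8.

SFSFSSFSFSSFSSFSFSSFS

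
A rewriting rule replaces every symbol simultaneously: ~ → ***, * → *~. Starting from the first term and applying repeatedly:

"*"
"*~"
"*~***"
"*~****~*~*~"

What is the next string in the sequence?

*~****~*~*~*~****~****~***

Expanding *~****~*~*~: *→*~, ~→***, *→*~, *→*~, *→*~, *→*~, ~→***, *→*~, ~→***, *→*~, ~→***. Concatenated: *~ *** *~ *~ *~ *~ *** *~ *** *~ ***.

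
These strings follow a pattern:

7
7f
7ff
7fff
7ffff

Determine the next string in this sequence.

Each term is the previous one with f appended.
Applying this once more to 7ffff:

7fffff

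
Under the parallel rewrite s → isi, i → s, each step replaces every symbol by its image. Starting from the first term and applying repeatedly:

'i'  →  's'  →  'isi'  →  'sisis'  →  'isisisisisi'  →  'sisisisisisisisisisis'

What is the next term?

Replace each of the 21 characters of sisisisisisisisisisis in place — isi s isi s isi s isi s isi s isi s isi s isi s isi s isi s isi — and concatenate.

isisisisisisisisisisisisisisisisisisisisisi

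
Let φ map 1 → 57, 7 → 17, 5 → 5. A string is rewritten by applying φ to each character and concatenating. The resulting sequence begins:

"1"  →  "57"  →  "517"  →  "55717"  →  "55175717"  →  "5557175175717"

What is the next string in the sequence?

Rewriting the 13 symbols of 5557175175717 one by one yields 5 5 5 17 57 17 5 57 17 5 17 57 17; concatenated:

555175717557175175717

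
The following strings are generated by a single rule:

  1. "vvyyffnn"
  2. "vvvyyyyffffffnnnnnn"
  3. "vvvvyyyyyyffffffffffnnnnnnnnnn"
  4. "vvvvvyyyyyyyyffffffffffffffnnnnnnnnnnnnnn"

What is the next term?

Each string has the form v^{n+1} y^{2n} f^{4n-2} n^{4n-2} (n = 1, 2, …).
For the next term, n = 5, so the run lengths are 6, 10, 18, 18.

vvvvvvyyyyyyyyyyffffffffffffffffffnnnnnnnnnnnnnnnnnn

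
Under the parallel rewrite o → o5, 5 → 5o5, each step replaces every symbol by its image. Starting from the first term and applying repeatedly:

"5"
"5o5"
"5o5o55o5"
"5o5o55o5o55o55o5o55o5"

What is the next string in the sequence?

φ(5o5o55o5o55o55o5o55o5) expands symbol-by-symbol to 5o5 o5 5o5 o5 5o5 5o5 o5 5o5 o5 5o5 5o5 o5 5o5 5o5 o5 5o5 o5 5o5 5o5 o5 5o5; joining the 21 pieces gives the next term.

5o5o55o5o55o55o5o55o5o55o55o5o55o55o5o55o5o55o55o5o55o5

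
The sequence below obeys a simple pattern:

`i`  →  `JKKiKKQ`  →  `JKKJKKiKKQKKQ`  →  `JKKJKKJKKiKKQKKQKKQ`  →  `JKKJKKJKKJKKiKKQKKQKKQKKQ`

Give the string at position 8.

JKKJKKJKKJKKJKKJKKJKKiKKQKKQKKQKKQKKQKKQKKQ

s(k+1) = JKK·s(k)·KKQ, so each term gains JKK as a prefix and KKQ as a suffix.
From JKKJKKJKKJKKiKKQKKQKKQKKQ, 3 further steps: JKKJKKJKKJKKiKKQKKQKKQKKQ → JKKJKKJKKJKKJKKiKKQKKQKKQKKQKKQ → JKKJKKJKKJKKJKKJKKiKKQKKQKKQKKQKKQKKQ → (answer).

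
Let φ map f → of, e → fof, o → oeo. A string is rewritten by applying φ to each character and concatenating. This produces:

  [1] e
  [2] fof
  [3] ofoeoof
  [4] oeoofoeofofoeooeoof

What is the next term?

φ(oeoofoeofofoeooeoof) expands symbol-by-symbol to oeo fof oeo oeo of oeo fof oeo of oeo of oeo fof oeo oeo fof oeo oeo of; joining the 19 pieces gives the next term.

oeofofoeooeoofoeofofoeoofoeoofoeofofoeooeofofoeooeoof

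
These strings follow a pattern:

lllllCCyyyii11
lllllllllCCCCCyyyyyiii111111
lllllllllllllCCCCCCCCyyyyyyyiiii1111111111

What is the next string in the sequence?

Each string has the form l^{4n+1} C^{3n-1} y^{2n+1} i^{n+1} 1^{4n-2} (n = 1, 2, …).
Setting n = 4 gives 17, 11, 9, 5, 14 characters in each block.

lllllllllllllllllCCCCCCCCCCCyyyyyyyyyiiiii11111111111111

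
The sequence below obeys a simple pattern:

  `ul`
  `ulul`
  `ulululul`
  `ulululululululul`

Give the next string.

Each string is two copies of the previous one concatenated.
Doubling ulululululululul:

ulululululululululululululululul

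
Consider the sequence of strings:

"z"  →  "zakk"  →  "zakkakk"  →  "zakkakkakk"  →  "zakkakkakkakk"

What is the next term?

Each term is the previous one with akk appended.
Applying this once more to zakkakkakkakk:

zakkakkakkakkakk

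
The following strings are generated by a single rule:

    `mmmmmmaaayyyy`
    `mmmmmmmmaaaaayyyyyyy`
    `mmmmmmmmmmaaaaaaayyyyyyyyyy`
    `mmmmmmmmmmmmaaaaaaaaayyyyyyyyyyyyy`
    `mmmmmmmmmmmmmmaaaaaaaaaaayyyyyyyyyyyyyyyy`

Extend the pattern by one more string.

The n-th term is 2n+2 m's then 2n-1 a's then 3n-2 y's, where the shown terms are n = 2, 3, 4, 5, 6.
At n = 7 the blocks have lengths 16, 13, 19.

mmmmmmmmmmmmmmmmaaaaaaaaaaaaayyyyyyyyyyyyyyyyyyy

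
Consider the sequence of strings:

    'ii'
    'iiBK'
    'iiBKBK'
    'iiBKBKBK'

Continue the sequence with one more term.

The strings grow by a fixed suffix BK each time.
Applying this once more to iiBKBKBK:

iiBKBKBKBK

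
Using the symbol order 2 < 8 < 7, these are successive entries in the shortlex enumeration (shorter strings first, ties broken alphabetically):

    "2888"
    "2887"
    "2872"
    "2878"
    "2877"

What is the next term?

The successor of 2877 increments the rightmost position that isn't already 7 and resets every position after it to 2.

2722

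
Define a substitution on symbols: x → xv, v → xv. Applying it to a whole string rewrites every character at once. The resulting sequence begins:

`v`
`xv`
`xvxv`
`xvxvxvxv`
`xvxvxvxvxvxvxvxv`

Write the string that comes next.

φ(xvxvxvxvxvxvxvxv) expands symbol-by-symbol to xv xv xv xv xv xv xv xv xv xv xv xv xv xv xv xv; joining the 16 pieces gives the next term.

xvxvxvxvxvxvxvxvxvxvxvxvxvxvxvxv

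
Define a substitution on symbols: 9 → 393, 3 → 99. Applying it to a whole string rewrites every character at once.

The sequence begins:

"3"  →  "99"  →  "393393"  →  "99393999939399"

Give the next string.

Replace each of the 14 characters of 99393999939399 in place — 393 393 99 393 99 393 393 393 393 99 393 99 393 393 — and concatenate.

39339399393993933933933939939399393393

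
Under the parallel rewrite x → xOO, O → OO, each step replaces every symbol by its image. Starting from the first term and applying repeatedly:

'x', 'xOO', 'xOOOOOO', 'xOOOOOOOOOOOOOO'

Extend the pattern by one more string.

xOOOOOOOOOOOOOOOOOOOOOOOOOOOOOO

φ(xOOOOOOOOOOOOOO) expands symbol-by-symbol to xOO OO OO OO OO OO OO OO OO OO OO OO OO OO OO; joining the 15 pieces gives the next term.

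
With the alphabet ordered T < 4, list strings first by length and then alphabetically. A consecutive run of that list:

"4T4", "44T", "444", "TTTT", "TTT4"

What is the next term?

Treat TTT4 as a base-2 numeral over the given alphabet and add one, carrying through any trailing 4's.

TT4T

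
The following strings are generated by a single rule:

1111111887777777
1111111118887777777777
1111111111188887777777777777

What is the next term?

The n-th term is 2n+3 1's then n 8's then 3n+1 7's, where the shown terms are n = 2, 3, 4.
For the next term, n = 5, so the run lengths are 13, 5, 16.

1111111111111888887777777777777777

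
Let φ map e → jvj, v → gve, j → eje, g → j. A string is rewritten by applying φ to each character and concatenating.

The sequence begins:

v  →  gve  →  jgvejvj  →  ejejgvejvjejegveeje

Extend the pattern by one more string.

Applying the rule to each of the 19 symbols of ejejgvejvjejegveeje gives the pieces jvj eje jvj eje j gve jvj eje gve eje jvj eje jvj j gve jvj jvj eje jvj, which concatenate to the answer.

jvjejejvjejejgvejvjejegveejejvjejejvjjgvejvjjvjejejvj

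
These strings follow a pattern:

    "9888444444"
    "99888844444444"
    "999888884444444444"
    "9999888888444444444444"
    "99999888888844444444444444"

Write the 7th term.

9999999888888888444444444444444444

Term n consists of n-1 9's, followed by n+1 8's, followed by 2n+2 4's, where the shown terms are n = 2, 3, 4, 5, 6.
Setting n = 8 gives 7, 9, 18 characters in each block.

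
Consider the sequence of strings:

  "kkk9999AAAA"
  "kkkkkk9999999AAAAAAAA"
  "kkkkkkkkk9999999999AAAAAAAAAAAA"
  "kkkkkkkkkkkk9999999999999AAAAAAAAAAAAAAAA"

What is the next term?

kkkkkkkkkkkkkkk9999999999999999AAAAAAAAAAAAAAAAAAAA

Term n consists of 3n k's, followed by 3n+1 9's, followed by 4n A's (n = 1, 2, …).
For the next term, n = 5, so the run lengths are 15, 16, 20.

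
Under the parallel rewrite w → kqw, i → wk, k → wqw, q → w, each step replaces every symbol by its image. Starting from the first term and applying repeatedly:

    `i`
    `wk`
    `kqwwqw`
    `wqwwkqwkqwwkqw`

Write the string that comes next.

kqwwkqwkqwwqwwkqwwqwwkqwkqwwqwwkqw

Applying the rule to each of the 14 symbols of wqwwkqwkqwwkqw gives the pieces kqw w kqw kqw wqw w kqw wqw w kqw kqw wqw w kqw, which concatenate to the answer.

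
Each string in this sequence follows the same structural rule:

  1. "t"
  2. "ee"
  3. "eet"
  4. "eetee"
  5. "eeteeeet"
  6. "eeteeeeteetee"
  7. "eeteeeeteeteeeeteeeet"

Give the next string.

This is a Fibonacci-style word recurrence s(k) = s(k−1)·s(k−2): e.g. ee·t = eet.
Continuing: eeteeeeteeteeeeteeeet · eeteeeeteetee gives term 8.

eeteeeeteeteeeeteeeeteeteeeeteetee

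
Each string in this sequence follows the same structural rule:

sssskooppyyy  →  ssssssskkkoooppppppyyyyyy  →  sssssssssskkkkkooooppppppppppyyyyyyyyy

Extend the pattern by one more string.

Each string has the form s^{3n+1} k^{2n-1} o^{n+1} p^{4n-2} y^{3n} (n = 1, 2, …).
Setting n = 4 gives 13, 7, 5, 14, 12 characters in each block.

ssssssssssssskkkkkkkoooooppppppppppppppyyyyyyyyyyyy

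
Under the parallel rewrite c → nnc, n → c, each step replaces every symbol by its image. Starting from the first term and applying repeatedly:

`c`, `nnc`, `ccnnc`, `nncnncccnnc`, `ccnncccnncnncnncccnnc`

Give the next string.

nncnncccnncnncnncccnncccnncccnncnncnncccnnc

φ(ccnncccnncnncnncccnnc) expands symbol-by-symbol to nnc nnc c c nnc nnc nnc c c nnc c c nnc c c nnc nnc nnc c c nnc; joining the 21 pieces gives the next term.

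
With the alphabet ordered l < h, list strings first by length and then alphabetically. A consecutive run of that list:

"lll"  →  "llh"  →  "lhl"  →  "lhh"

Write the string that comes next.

Treat lhh as a base-2 numeral over the given alphabet and add one, carrying through any trailing h's.

hll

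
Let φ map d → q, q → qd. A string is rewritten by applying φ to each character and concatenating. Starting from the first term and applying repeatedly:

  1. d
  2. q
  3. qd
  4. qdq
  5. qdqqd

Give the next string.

Apply φ to qdqqd symbol by symbol: q→qd, d→q, q→qd, q→qd, d→q; joined: qd q qd qd q.

qdqqdqdq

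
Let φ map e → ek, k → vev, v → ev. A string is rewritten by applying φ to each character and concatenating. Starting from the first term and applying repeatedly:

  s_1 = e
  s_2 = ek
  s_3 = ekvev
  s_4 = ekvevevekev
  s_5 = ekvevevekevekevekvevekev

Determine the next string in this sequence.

Rewriting the 24 symbols of ekvevevekevekevekvevekev one by one yields ek vev ev ek ev ek ev ek vev ek ev ek vev ek ev ek vev ev ek ev ek vev ek ev; concatenated:

ekvevevekevekevekvevekevekvevekevekvevevekevekvevekev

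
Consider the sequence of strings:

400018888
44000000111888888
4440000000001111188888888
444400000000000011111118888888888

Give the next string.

44444000000000000000111111111888888888888

Term n consists of n 4's, followed by 3n 0's, followed by 2n-1 1's, followed by 2n+2 8's (n = 1, 2, …).
At n = 5 the blocks have lengths 5, 15, 9, 12.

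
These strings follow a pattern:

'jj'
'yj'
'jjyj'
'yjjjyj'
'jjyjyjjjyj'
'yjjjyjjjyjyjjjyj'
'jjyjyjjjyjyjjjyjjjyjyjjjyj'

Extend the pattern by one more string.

yjjjyjjjyjyjjjyjjjyjyjjjyjyjjjyjjjyjyjjjyj

Each term (from the third on) is the two preceding terms concatenated in order: term 3 = jj·yj = jjyj.
The next term joins yjjjyjjjyjyjjjyj and jjyjyjjjyjyjjjyjjjyjyjjjyj.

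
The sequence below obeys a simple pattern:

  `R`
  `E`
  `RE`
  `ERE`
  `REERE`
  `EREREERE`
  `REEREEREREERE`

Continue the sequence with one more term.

EREREEREREEREEREREERE

This is a Fibonacci-style word recurrence s(k) = s(k−2)·s(k−1): e.g. R·E = RE.
Continuing: EREREERE · REEREEREREERE gives term 8.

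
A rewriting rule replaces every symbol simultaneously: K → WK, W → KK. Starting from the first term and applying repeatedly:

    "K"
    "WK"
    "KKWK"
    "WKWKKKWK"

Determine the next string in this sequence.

Rewriting each symbol of WKWKKKWK: W→KK, K→WK, W→KK, K→WK, K→WK, K→WK, W→KK, K→WK, which concatenates to KK WK KK WK WK WK KK WK.

KKWKKKWKWKWKKKWK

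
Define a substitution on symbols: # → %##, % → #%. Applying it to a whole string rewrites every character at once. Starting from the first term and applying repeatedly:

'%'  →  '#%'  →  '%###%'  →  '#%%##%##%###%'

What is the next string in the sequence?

Rewriting the 13 symbols of #%%##%##%###% one by one yields %## #% #% %## %## #% %## %## #% %## %## %## #%; concatenated:

%###%#%%##%###%%##%###%%##%##%###%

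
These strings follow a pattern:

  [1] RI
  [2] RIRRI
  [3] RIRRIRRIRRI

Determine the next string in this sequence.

Every step duplicates the string with 'R' between the halves.
Doubling RIRRIRRIRRI with 'R' between the halves:

RIRRIRRIRRIRRIRRIRRIRRI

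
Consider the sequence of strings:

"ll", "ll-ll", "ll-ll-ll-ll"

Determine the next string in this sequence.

ll-ll-ll-ll-ll-ll-ll-ll

s(k+1) = s(k)·-·s(k) — each term doubles the last with '-' between the halves.
One more doubling of ll-ll-ll-ll gives the answer.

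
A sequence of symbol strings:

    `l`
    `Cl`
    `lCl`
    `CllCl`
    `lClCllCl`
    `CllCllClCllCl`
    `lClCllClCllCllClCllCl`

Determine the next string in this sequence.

CllCllClCllCllClCllClCllCllClCllCl

Each term (from the third on) is the two preceding terms concatenated in order: term 3 = l·Cl = lCl.
Continuing: CllCllClCllCl · lClCllClCllCllClCllCl gives term 8.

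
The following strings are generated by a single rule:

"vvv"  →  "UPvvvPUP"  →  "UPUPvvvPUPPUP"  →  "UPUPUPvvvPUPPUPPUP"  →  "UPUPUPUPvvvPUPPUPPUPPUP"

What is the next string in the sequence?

s(k+1) = UP·s(k)·PUP, so each term gains UP as a prefix and PUP as a suffix.
One more step from UPUPUPUPvvvPUPPUPPUPPUP gives the answer.

UPUPUPUPUPvvvPUPPUPPUPPUPPUP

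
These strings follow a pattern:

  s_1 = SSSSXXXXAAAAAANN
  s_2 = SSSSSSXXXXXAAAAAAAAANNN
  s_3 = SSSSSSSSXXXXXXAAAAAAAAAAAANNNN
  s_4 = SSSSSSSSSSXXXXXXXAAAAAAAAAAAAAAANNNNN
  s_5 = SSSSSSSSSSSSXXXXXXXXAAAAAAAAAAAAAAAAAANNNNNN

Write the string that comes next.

Each string has the form S^{2n} X^{n+2} A^{3n} N^{n}, where the shown terms are n = 2, 3, 4, 5, 6.
At n = 7 the blocks have lengths 14, 9, 21, 7.

SSSSSSSSSSSSSSXXXXXXXXXAAAAAAAAAAAAAAAAAAAAANNNNNNN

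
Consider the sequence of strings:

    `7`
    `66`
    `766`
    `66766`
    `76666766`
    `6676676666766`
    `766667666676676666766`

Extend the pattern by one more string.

6676676666766766667666676676666766

This is a Fibonacci-style word recurrence s(k) = s(k−2)·s(k−1): e.g. 7·66 = 766.
So term 8 is 6676676666766·766667666676676666766.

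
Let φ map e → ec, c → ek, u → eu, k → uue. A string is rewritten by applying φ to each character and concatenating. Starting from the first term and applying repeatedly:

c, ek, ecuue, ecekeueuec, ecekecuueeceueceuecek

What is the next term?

Applying the rule to each of the 21 symbols of ecekecuueeceueceuecek gives the pieces ec ek ec uue ec ek eu eu ec ec ek ec eu ec ek ec eu ec ek ec uue, which concatenate to the answer.

ecekecuueecekeueuececekeceuecekeceuecekecuue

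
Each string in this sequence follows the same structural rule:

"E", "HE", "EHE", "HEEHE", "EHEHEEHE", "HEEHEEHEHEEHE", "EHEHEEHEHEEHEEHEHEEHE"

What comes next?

HEEHEEHEHEEHEEHEHEEHEHEEHEEHEHEEHE

Each term (from the third on) is the two preceding terms concatenated in order: term 3 = E·HE = EHE.
So term 8 is HEEHEEHEHEEHE·EHEHEEHEHEEHEEHEHEEHE.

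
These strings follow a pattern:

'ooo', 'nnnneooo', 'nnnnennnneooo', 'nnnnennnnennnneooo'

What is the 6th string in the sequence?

Every step adds nnnne at the front: s(k+1) = nnnne·s(k).
From nnnnennnnennnneooo, 2 further steps: nnnnennnnennnneooo → nnnnennnnennnnennnneooo → (answer).

nnnnennnnennnnennnnennnneooo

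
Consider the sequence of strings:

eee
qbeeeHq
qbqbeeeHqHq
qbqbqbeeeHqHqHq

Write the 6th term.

Every step adds qb to the front and Hq to the end of the previous string.
From qbqbqbeeeHqHqHq, 2 further steps: qbqbqbeeeHqHqHq → qbqbqbqbeeeHqHqHqHq → (answer).

qbqbqbqbqbeeeHqHqHqHqHq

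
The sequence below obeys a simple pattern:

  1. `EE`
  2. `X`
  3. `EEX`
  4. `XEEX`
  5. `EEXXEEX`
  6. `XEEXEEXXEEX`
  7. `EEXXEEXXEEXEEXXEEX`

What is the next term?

XEEXEEXXEEXEEXXEEXXEEXEEXXEEX

From term 3 onward, concatenate the second-to-last term with the last: EE·X = EEX, X·EEX = XEEX, …
Continuing: XEEXEEXXEEX · EEXXEEXXEEXEEXXEEX gives term 8.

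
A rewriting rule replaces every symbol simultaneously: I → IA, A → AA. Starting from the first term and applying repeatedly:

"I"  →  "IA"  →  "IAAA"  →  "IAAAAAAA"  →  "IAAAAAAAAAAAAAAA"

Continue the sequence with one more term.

Rewriting the 16 symbols of IAAAAAAAAAAAAAAA one by one yields IA AA AA AA AA AA AA AA AA AA AA AA AA AA AA AA; concatenated:

IAAAAAAAAAAAAAAAAAAAAAAAAAAAAAAA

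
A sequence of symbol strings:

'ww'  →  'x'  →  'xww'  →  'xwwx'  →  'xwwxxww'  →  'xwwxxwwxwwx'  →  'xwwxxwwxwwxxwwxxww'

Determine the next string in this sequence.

This is a Fibonacci-style word recurrence s(k) = s(k−1)·s(k−2): e.g. x·ww = xww.
Continuing: xwwxxwwxwwxxwwxxww · xwwxxwwxwwx gives term 8.

xwwxxwwxwwxxwwxxwwxwwxxwwxwwx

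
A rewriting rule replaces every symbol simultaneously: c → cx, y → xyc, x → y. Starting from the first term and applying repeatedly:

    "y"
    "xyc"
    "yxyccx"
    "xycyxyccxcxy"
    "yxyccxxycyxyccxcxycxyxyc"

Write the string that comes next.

xycyxyccxcxyyxyccxxycyxyccxcxycxyxyccxyxycyxyccx

Applying the rule to each of the 24 symbols of yxyccxxycyxyccxcxycxyxyc gives the pieces xyc y xyc cx cx y y xyc cx xyc y xyc cx cx y cx y xyc cx y xyc y xyc cx, which concatenate to the answer.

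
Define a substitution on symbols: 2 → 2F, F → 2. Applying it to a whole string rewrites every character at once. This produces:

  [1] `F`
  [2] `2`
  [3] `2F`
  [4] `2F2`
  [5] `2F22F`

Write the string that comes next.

Apply φ to 2F22F symbol by symbol: 2→2F, F→2, 2→2F, 2→2F, F→2; joined: 2F 2 2F 2F 2.

2F22F2F2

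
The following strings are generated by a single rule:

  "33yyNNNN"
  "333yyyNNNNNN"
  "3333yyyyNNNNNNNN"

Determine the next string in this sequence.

33333yyyyyNNNNNNNNNN

Reading off run lengths: 3 runs 2, 3, 4; y runs 2, 3, 4; N runs 4, 6, 8 — each is linear in n, where the shown terms are n = 2, 3, 4.
For the next term, n = 5, so the run lengths are 5, 5, 10.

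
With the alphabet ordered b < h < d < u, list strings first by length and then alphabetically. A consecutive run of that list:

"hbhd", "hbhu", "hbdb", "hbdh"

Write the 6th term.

Stepping forward 2 times from hbdh: hbdh → hbdd, then the target.

hbdu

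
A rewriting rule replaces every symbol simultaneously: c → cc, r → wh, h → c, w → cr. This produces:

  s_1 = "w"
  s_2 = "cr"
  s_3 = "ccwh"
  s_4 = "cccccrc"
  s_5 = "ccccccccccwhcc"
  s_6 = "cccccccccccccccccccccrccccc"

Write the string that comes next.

φ(cccccccccccccccccccccrccccc) expands symbol-by-symbol to cc cc cc cc cc cc cc cc cc cc cc cc cc cc cc cc cc cc cc cc cc wh cc cc cc cc cc; joining the 27 pieces gives the next term.

ccccccccccccccccccccccccccccccccccccccccccwhcccccccccc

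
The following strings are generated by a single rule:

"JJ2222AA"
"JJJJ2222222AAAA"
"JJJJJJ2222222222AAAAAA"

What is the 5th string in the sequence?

JJJJJJJJJJ2222222222222222AAAAAAAAAA

Reading off run lengths: J runs 2, 4, 6; 2 runs 4, 7, 10; A runs 2, 4, 6 — each is linear in n (n = 1, 2, …).
At n = 5 the blocks have lengths 10, 16, 10.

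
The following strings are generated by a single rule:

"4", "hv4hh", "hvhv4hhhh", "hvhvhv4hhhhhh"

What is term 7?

Each term wraps the previous one in hv on the left and hh on the right.
From hvhvhv4hhhhhh, 3 further steps: hvhvhv4hhhhhh → hvhvhvhv4hhhhhhhh → hvhvhvhvhv4hhhhhhhhhh → (answer).

hvhvhvhvhvhv4hhhhhhhhhhhh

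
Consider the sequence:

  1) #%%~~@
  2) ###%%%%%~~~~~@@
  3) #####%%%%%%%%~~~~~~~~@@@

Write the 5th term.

#########%%%%%%%%%%%%%%~~~~~~~~~~~~~~@@@@@

Term n consists of 2n-1 #'s, followed by 3n-1 %'s, followed by 3n-1 ~'s, followed by n @'s (n = 1, 2, …).
Setting n = 5 gives 9, 14, 14, 5 characters in each block.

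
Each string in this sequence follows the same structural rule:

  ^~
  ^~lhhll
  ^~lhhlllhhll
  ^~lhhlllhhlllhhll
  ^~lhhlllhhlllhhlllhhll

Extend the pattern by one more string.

Each term is the previous one with lhhll appended.
Applying this once more to ^~lhhlllhhlllhhlllhhll:

^~lhhlllhhlllhhlllhhlllhhll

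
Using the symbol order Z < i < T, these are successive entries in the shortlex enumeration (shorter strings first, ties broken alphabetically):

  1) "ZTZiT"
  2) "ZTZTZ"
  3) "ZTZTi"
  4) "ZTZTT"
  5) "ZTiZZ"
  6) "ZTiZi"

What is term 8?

Advancing 2 positions from ZTiZi through ZTiZi → ZTiZT reaches term 8.

ZTiiZ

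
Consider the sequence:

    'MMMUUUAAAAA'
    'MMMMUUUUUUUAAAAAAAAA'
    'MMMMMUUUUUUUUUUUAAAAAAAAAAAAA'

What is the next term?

Each string has the form M^{n+2} U^{4n-1} A^{4n+1} (n = 1, 2, …).
For the next term, n = 4, so the run lengths are 6, 15, 17.

MMMMMMUUUUUUUUUUUUUUUAAAAAAAAAAAAAAAAA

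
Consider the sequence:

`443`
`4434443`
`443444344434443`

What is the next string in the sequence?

Every step duplicates the string with '4' between the halves.
Doubling 443444344434443 with '4' between the halves:

4434443444344434443444344434443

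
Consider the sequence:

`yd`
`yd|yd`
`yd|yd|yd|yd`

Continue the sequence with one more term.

yd|yd|yd|yd|yd|yd|yd|yd

Every step duplicates the string with '|' between the halves.
One more doubling of yd|yd|yd|yd gives the answer.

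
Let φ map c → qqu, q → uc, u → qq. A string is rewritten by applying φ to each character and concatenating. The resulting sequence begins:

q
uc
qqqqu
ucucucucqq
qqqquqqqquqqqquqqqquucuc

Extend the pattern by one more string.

ucucucucqqucucucucqqucucucucqqucucucucqqqqqquqqqqu

Replace each of the 24 characters of qqqquqqqquqqqquqqqquucuc in place — uc uc uc uc qq uc uc uc uc qq uc uc uc uc qq uc uc uc uc qq qq qqu qq qqu — and concatenate.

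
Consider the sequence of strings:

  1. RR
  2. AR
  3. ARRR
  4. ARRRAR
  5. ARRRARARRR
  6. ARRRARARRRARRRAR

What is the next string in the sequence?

ARRRARARRRARRRARARRRARARRR

Each term (from the third on) is the previous term followed by the one before it: term 3 = AR·RR = ARRR.
The next term joins ARRRARARRRARRRAR and ARRRARARRR.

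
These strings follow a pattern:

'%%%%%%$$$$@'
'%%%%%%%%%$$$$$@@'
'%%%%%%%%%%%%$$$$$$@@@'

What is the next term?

Each string has the form %^{3n} $^{n+2} @^{n-1}, where the shown terms are n = 2, 3, 4.
For the next term, n = 5, so the run lengths are 15, 7, 4.

%%%%%%%%%%%%%%%$$$$$$$@@@@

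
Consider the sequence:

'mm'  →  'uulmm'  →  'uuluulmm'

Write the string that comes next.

Each term is the previous one with uul prepended.
So the next term is uul·uuluulmm.

uuluuluulmm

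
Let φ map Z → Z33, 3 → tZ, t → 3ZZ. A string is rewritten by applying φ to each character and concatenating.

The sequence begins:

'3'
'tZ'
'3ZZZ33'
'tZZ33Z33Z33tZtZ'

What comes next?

Rewriting the 15 symbols of tZZ33Z33Z33tZtZ one by one yields 3ZZ Z33 Z33 tZ tZ Z33 tZ tZ Z33 tZ tZ 3ZZ Z33 3ZZ Z33; concatenated:

3ZZZ33Z33tZtZZ33tZtZZ33tZtZ3ZZZ333ZZZ33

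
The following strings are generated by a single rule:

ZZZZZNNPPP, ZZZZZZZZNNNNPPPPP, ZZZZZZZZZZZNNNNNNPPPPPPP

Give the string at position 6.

Each string has the form Z^{3n+2} N^{2n} P^{2n+1} (n = 1, 2, …).
At n = 6 the blocks have lengths 20, 12, 13.

ZZZZZZZZZZZZZZZZZZZZNNNNNNNNNNNNPPPPPPPPPPPPP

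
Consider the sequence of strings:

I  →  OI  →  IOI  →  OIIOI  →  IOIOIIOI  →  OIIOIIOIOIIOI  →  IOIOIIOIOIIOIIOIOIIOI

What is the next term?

OIIOIIOIOIIOIIOIOIIOIOIIOIIOIOIIOI

From term 3 onward, concatenate the second-to-last term with the last: I·OI = IOI, OI·IOI = OIIOI, …
Continuing: OIIOIIOIOIIOI · IOIOIIOIOIIOIIOIOIIOI gives term 8.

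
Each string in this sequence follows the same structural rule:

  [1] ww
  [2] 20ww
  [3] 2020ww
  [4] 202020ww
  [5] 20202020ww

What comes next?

The strings grow by a fixed prefix 20 each time.
So the next term is 20·20202020ww.

2020202020ww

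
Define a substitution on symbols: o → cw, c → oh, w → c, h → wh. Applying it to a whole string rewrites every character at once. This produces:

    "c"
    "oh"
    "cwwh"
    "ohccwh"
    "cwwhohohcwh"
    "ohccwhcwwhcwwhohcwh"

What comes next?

Rewriting the 19 symbols of ohccwhcwwhcwwhohcwh one by one yields cw wh oh oh c wh oh c c wh oh c c wh cw wh oh c wh; concatenated:

cwwhohohcwhohccwhohccwhcwwhohcwh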